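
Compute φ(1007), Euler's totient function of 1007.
936

Prime factorization: 1007 = 19 × 53
Using the formula φ(n) = n × Π(1 - 1/p) for each prime factor p:
φ(1007) = 1007 × (1 - 1/19) × (1 - 1/53)
φ(1007) = 936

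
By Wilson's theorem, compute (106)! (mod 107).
By Wilson's theorem, (106)! ≡ -1 ≡ 106 (mod 107)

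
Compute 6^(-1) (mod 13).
11

Using Extended Euclidean Algorithm:
gcd(6, 13) = 1
Bezout coefficients: 6 × -2 + 13 × 1 = 1
So 6 × -2 ≡ 1 (mod 13)
The inverse is -2 mod 13 = 11
Verification: 6 × 11 = 66 = 5 × 13 + 1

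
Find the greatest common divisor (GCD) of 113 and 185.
1

Using the Euclidean algorithm:
113 = 0 × 185 + 113
185 = 1 × 113 + 72
113 = 1 × 72 + 41
72 = 1 × 41 + 31
41 = 1 × 31 + 10
31 = 3 × 10 + 1
10 = 10 × 1 + 0

GCD(113, 185) = 1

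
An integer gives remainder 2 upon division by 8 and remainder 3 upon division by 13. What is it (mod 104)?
M = 8 × 13 = 104. M₁ = 13, y₁ ≡ 5 (mod 8). M₂ = 8, y₂ ≡ 5 (mod 13). k = 2×13×5 + 3×8×5 ≡ 42 (mod 104). The smallest positive such number is 42.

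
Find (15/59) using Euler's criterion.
(15/59) = 15^{29} mod 59 = 1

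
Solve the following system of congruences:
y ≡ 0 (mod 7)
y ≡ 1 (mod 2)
7

Using the Chinese Remainder Theorem:
M = product of moduli = 14
For equation 1: M_1 = 2, 2 ≡ 2 (mod 7), inverse of 2 mod 7 is 4 (check: 2 × 4 = 8 ≡ 1 (mod 7))
For equation 2: M_2 = 7, 7 ≡ 1 (mod 2), inverse of 7 mod 2 is 1 (check: 1 × 1 = 1 ≡ 1 (mod 2))
Combine: y ≡ Σ r_i×M_i×(M_i⁻¹ mod m_i) = 0×2×4 + 1×7×1 = 0 + 7 = 7
7 mod 14 = 7
y ≡ 7 (mod 14)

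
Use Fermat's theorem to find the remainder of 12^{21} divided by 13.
12

By Fermat's Little Theorem, a^(p-1) ≡ 1 (mod p) for prime p and gcd(a, p) = 1
Here p = 13, so 12^12 ≡ 1 (mod 13)
We can reduce the exponent: 21 mod 12 = 9
So 12^21 ≡ 12^9 (mod 13)
Computing: 12^9 mod 13 = 12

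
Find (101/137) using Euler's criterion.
(101/137) = 101^{68} mod 137 = 1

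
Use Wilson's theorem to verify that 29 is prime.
(28)! mod 29 = 28. Since this equals -1 (mod 29), Wilson confirms 29 is prime.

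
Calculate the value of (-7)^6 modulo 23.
(-7) ≡ 16 (mod 23). 6 = 4 + 2 (binary 110). Repeated squaring mod 23: 16^1 ≡ 16; 16^2 ≡ 16² = 256 ≡ 3; 16^4 ≡ 3² = 9 ≡ 9. Multiply: (-7)^6 ≡ 16^4 × 16^2 ≡ 9 × 3 (mod 23): 9 × 3 = 27 ≡ 4. So (-7)^6 ≡ 4 (mod 23).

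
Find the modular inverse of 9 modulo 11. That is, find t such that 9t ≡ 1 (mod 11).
5

Using Extended Euclidean Algorithm:
gcd(9, 11) = 1
Bezout coefficients: 9 × 5 + 11 × -4 = 1
So 9 × 5 ≡ 1 (mod 11)
The inverse is 5 mod 11 = 5
Verification: 9 × 5 = 45 = 4 × 11 + 1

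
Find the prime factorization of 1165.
5 × 233

Divide by primes starting from smallest:
1165 ÷ 5 = 233
233 ÷ 233 = 1

1165 = 5 × 233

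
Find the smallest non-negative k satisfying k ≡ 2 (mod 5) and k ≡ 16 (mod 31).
M = 5 × 31 = 155. M₁ = 31, y₁ ≡ 1 (mod 5). M₂ = 5, y₂ ≡ 25 (mod 31). k = 2×31×1 + 16×5×25 ≡ 47 (mod 155)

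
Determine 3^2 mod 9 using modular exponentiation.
2 = 2 (binary 10). Repeated squaring mod 9: 3^1 ≡ 3; 3^2 ≡ 3² = 9 ≡ 0. So 3^2 ≡ 0 (mod 9).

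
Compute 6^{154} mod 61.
46

Using successive squaring:
Binary expansion of 154: 10011010
Powers of 6 mod 61 (each is the square of the previous):
  6^1 ≡ 6 (mod 61)
  6^2 ≡ 6² = 36 ≡ 36 (mod 61)
  6^4 ≡ 36² = 1296 ≡ 15 (mod 61)
  6^8 ≡ 15² = 225 ≡ 42 (mod 61)
  6^16 ≡ 42² = 1764 ≡ 56 (mod 61)
  6^32 ≡ 56² = 3136 ≡ 25 (mod 61)
  6^64 ≡ 25² = 625 ≡ 15 (mod 61)
  6^128 ≡ 15² = 225 ≡ 42 (mod 61)
154 = 128 + 16 + 8 + 2, so 6^154 = 6^128 × 6^16 × 6^8 × 6^2 ≡ 42 × 56 × 42 × 36 (mod 61)
Multiplying step by step:
  42 × 56 = 2352 ≡ 34 (mod 61)
  34 × 42 = 1428 ≡ 25 (mod 61)
  25 × 36 = 900 ≡ 46 (mod 61)
Result: 6^154 ≡ 46 (mod 61)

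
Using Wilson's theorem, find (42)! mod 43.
By Wilson's theorem, (42)! ≡ -1 ≡ 42 (mod 43)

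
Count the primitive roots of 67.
20

The number of primitive roots modulo p is φ(p-1) = φ(66)
φ(66) = 20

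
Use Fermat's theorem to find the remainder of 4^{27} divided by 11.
5

By Fermat's Little Theorem, a^(p-1) ≡ 1 (mod p) for prime p and gcd(a, p) = 1
Here p = 11, so 4^10 ≡ 1 (mod 11)
We can reduce the exponent: 27 mod 10 = 7
So 4^27 ≡ 4^7 (mod 11)
Computing: 4^7 mod 11 = 5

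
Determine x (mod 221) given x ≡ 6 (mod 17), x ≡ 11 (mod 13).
193

Using the Chinese Remainder Theorem:
M = product of moduli = 221
For equation 1: M_1 = 13, 13 ≡ 13 (mod 17), inverse of 13 mod 17 is 4 (check: 13 × 4 = 52 ≡ 1 (mod 17))
For equation 2: M_2 = 17, 17 ≡ 4 (mod 13), inverse of 17 mod 13 is 10 (check: 4 × 10 = 40 ≡ 1 (mod 13))
Combine: x ≡ Σ r_i×M_i×(M_i⁻¹ mod m_i) = 6×13×4 + 11×17×10 = 312 + 1870 = 2182
2182 mod 221 = 193
x ≡ 193 (mod 221)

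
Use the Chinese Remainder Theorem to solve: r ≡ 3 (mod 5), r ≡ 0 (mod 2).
M = 5 × 2 = 10. M₁ = 2, y₁ ≡ 3 (mod 5). M₂ = 5, y₂ ≡ 1 (mod 2). r = 3×2×3 + 0×5×1 ≡ 8 (mod 10)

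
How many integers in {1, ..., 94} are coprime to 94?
46

Prime factorization: 94 = 2 × 47
Using the formula φ(n) = n × Π(1 - 1/p) for each prime factor p:
φ(94) = 94 × (1 - 1/2) × (1 - 1/47)
φ(94) = 46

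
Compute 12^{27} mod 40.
8

Using successive squaring:
Binary expansion of 27: 11011
Powers of 12 mod 40 (each is the square of the previous):
  12^1 ≡ 12 (mod 40)
  12^2 ≡ 12² = 144 ≡ 24 (mod 40)
  12^4 ≡ 24² = 576 ≡ 16 (mod 40)
  12^8 ≡ 16² = 256 ≡ 16 (mod 40)
  12^16 ≡ 16² = 256 ≡ 16 (mod 40)
27 = 16 + 8 + 2 + 1, so 12^27 = 12^16 × 12^8 × 12^2 × 12^1 ≡ 16 × 16 × 24 × 12 (mod 40)
Multiplying step by step:
  16 × 16 = 256 ≡ 16 (mod 40)
  16 × 24 = 384 ≡ 24 (mod 40)
  24 × 12 = 288 ≡ 8 (mod 40)
Result: 12^27 ≡ 8 (mod 40)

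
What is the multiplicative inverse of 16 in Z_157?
16^(-1) ≡ 108 (mod 157). Verification: 16 × 108 = 1728 ≡ 1 (mod 157)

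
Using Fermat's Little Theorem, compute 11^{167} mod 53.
7

By Fermat's Little Theorem, a^(p-1) ≡ 1 (mod p) for prime p and gcd(a, p) = 1
Here p = 53, so 11^52 ≡ 1 (mod 53)
We can reduce the exponent: 167 mod 52 = 11
So 11^167 ≡ 11^11 (mod 53)
Computing: 11^11 mod 53 = 7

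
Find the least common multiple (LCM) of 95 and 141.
13395

First find GCD(95, 141) using the Euclidean algorithm:
95 = 0 × 141 + 95
141 = 1 × 95 + 46
95 = 2 × 46 + 3
46 = 15 × 3 + 1
3 = 3 × 1 + 0
GCD(95, 141) = 1

LCM formula: LCM(a, b) = (a × b) / GCD(a, b)
LCM(95, 141) = (95 × 141) / 1
LCM(95, 141) = 13395 / 1
LCM(95, 141) = 13395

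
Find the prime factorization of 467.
467

Divide by primes starting from smallest:
467 ÷ 467 = 1

467 = 467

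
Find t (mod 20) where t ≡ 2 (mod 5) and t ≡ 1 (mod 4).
M = 5 × 4 = 20. M₁ = 4, y₁ ≡ 4 (mod 5). M₂ = 5, y₂ ≡ 1 (mod 4). t = 2×4×4 + 1×5×1 ≡ 17 (mod 20)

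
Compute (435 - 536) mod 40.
19

(435 - 536) = -101
-101 mod 40 = 19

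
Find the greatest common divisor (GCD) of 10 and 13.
1

Using the Euclidean algorithm:
10 = 0 × 13 + 10
13 = 1 × 10 + 3
10 = 3 × 3 + 1
3 = 3 × 1 + 0

GCD(10, 13) = 1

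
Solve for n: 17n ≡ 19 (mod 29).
25

Since gcd(17, 29) = 1 divides 19, a solution exists.
Multiply both sides by the inverse of 17 mod 29:
  17^(-1) mod 29 = 12
  x ≡ 12 × 19 ≡ 228 ≡ 25 (mod 29)
Verification: 17 × 25 = 425 = 14 × 29 + 19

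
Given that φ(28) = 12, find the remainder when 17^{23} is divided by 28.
By Euler: 17^{12} ≡ 1 (mod 28) since gcd(17, 28) = 1. 23 = 1×12 + 11. So 17^{23} ≡ 17^{11} ≡ 5 (mod 28)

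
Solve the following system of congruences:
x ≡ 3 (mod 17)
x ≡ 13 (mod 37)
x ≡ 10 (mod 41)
3454

Using the Chinese Remainder Theorem:
M = product of moduli = 25789
For equation 1: M_1 = 1517, 1517 ≡ 4 (mod 17), inverse of 1517 mod 17 is 13 (check: 4 × 13 = 52 ≡ 1 (mod 17))
For equation 2: M_2 = 697, 697 ≡ 31 (mod 37), inverse of 697 mod 37 is 6 (check: 31 × 6 = 186 ≡ 1 (mod 37))
For equation 3: M_3 = 629, 629 ≡ 14 (mod 41), inverse of 629 mod 41 is 3 (check: 14 × 3 = 42 ≡ 1 (mod 41))
Combine: x ≡ Σ r_i×M_i×(M_i⁻¹ mod m_i) = 3×1517×13 + 13×697×6 + 10×629×3 = 59163 + 54366 + 18870 = 132399
132399 mod 25789 = 3454
x ≡ 3454 (mod 25789)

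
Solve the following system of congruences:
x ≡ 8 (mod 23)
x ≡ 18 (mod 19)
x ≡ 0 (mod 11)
1595

Using the Chinese Remainder Theorem:
M = product of moduli = 4807
For equation 1: M_1 = 209, 209 ≡ 2 (mod 23), inverse of 209 mod 23 is 12 (check: 2 × 12 = 24 ≡ 1 (mod 23))
For equation 2: M_2 = 253, 253 ≡ 6 (mod 19), inverse of 253 mod 19 is 16 (check: 6 × 16 = 96 ≡ 1 (mod 19))
For equation 3: M_3 = 437, 437 ≡ 8 (mod 11), inverse of 437 mod 11 is 7 (check: 8 × 7 = 56 ≡ 1 (mod 11))
Combine: x ≡ Σ r_i×M_i×(M_i⁻¹ mod m_i) = 8×209×12 + 18×253×16 + 0×437×7 = 20064 + 72864 + 0 = 92928
92928 mod 4807 = 1595
x ≡ 1595 (mod 4807)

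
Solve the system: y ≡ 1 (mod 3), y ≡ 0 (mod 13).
M = 3 × 13 = 39. M₁ = 13, y₁ ≡ 1 (mod 3). M₂ = 3, y₂ ≡ 9 (mod 13). y = 1×13×1 + 0×3×9 ≡ 13 (mod 39)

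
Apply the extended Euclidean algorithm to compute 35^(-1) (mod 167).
Extended GCD: 35(-62) + 167(13) = 1. So 35^(-1) ≡ 105 ≡ 105 (mod 167). Verify: 35 × 105 = 3675 ≡ 1 (mod 167)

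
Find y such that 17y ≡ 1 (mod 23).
17^(-1) ≡ 19 (mod 23). Verification: 17 × 19 = 323 ≡ 1 (mod 23)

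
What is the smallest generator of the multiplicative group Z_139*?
p - 1 = 138 has prime divisors 2, 3, 23. h is a primitive root mod 139 iff h^(138/q) ≢ 1 (mod 139) for each such q.
h = 2: 2^69 ≡ 138, 2^46 ≡ 96, 2^6 ≡ 64 (mod 139); none is 1, so 2 has order 138 and is a primitive root.
The smallest primitive root mod 139 is g = 2.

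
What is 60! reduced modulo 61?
By Wilson's theorem, (60)! ≡ -1 ≡ 60 (mod 61)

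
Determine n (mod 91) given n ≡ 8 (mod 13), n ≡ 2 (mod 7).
86

Using the Chinese Remainder Theorem:
M = product of moduli = 91
For equation 1: M_1 = 7, 7 ≡ 7 (mod 13), inverse of 7 mod 13 is 2 (check: 7 × 2 = 14 ≡ 1 (mod 13))
For equation 2: M_2 = 13, 13 ≡ 6 (mod 7), inverse of 13 mod 7 is 6 (check: 6 × 6 = 36 ≡ 1 (mod 7))
Combine: n ≡ Σ r_i×M_i×(M_i⁻¹ mod m_i) = 8×7×2 + 2×13×6 = 112 + 156 = 268
268 mod 91 = 86
n ≡ 86 (mod 91)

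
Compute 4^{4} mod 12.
4

Using successive squaring:
Binary expansion of 4: 100
Powers of 4 mod 12 (each is the square of the previous):
  4^1 ≡ 4 (mod 12)
  4^2 ≡ 4² = 16 ≡ 4 (mod 12)
  4^4 ≡ 4² = 16 ≡ 4 (mod 12)
4 is a power of 2, so 4^4 is the last square: ≡ 4 (mod 12)
Result: 4^4 ≡ 4 (mod 12)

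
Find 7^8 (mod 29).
8 = 8 (binary 1000). Repeated squaring mod 29: 7^1 ≡ 7; 7^2 ≡ 7² = 49 ≡ 20; 7^4 ≡ 20² = 400 ≡ 23; 7^8 ≡ 23² = 529 ≡ 7. So 7^8 ≡ 7 (mod 29).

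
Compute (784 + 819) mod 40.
3

(784 + 819) = 1603
1603 mod 40 = 3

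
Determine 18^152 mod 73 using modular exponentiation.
Using Fermat: 18^{72} ≡ 1 (mod 73). 152 ≡ 8 (mod 72). So 18^{152} ≡ 18^{8} ≡ 4 (mod 73)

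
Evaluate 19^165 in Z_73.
Using Fermat: 19^{72} ≡ 1 (mod 73). 165 ≡ 21 (mod 72). So 19^{165} ≡ 19^{21} ≡ 3 (mod 73)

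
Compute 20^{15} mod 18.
8

Using successive squaring:
Binary expansion of 15: 1111
Powers of 20 mod 18 (each is the square of the previous):
  20^1 ≡ 2 (mod 18)
  20^2 ≡ 2² = 4 ≡ 4 (mod 18)
  20^4 ≡ 4² = 16 ≡ 16 (mod 18)
  20^8 ≡ 16² = 256 ≡ 4 (mod 18)
15 = 8 + 4 + 2 + 1, so 20^15 = 20^8 × 20^4 × 20^2 × 20^1 ≡ 4 × 16 × 4 × 2 (mod 18)
Multiplying step by step:
  4 × 16 = 64 ≡ 10 (mod 18)
  10 × 4 = 40 ≡ 4 (mod 18)
  4 × 2 = 8 ≡ 8 (mod 18)
Result: 20^15 ≡ 8 (mod 18)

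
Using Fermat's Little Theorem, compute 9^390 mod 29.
By Fermat: 9^{28} ≡ 1 (mod 29). 390 ≡ 26 (mod 28). So 9^{390} ≡ 9^{26} ≡ 24 (mod 29)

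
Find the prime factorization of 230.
2 × 5 × 23

Divide by primes starting from smallest:
230 ÷ 2 = 115
115 ÷ 5 = 23
23 ÷ 23 = 1

230 = 2 × 5 × 23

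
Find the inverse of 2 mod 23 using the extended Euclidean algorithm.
Extended GCD: 2(-11) + 23(1) = 1. So 2^(-1) ≡ 12 ≡ 12 (mod 23). Verify: 2 × 12 = 24 ≡ 1 (mod 23)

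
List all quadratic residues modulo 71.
QRs mod 71: {1, 2, 3, 4, 5, 6, 8, 9, 10, 12, 15, 16, 18, 19, 20, 24, 25, 27, 29, 30, 32, 36, 37, 38, 40, 43, 45, 48, 49, 50, 54, 57, 58, 60, 64}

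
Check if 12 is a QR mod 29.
By Euler's criterion: 12^{14} ≡ 28 (mod 29). Since this equals -1 (≡ 28), 12 is not a QR.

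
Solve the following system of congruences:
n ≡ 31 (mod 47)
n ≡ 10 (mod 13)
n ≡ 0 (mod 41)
22591

Using the Chinese Remainder Theorem:
M = product of moduli = 25051
For equation 1: M_1 = 533, 533 ≡ 16 (mod 47), inverse of 533 mod 47 is 3 (check: 16 × 3 = 48 ≡ 1 (mod 47))
For equation 2: M_2 = 1927, 1927 ≡ 3 (mod 13), inverse of 1927 mod 13 is 9 (check: 3 × 9 = 27 ≡ 1 (mod 13))
For equation 3: M_3 = 611, 611 ≡ 37 (mod 41), inverse of 611 mod 41 is 10 (check: 37 × 10 = 370 ≡ 1 (mod 41))
Combine: n ≡ Σ r_i×M_i×(M_i⁻¹ mod m_i) = 31×533×3 + 10×1927×9 + 0×611×10 = 49569 + 173430 + 0 = 222999
222999 mod 25051 = 22591
n ≡ 22591 (mod 25051)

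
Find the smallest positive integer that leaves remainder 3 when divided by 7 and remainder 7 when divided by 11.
M = 7 × 11 = 77. M₁ = 11, y₁ ≡ 2 (mod 7). M₂ = 7, y₂ ≡ 8 (mod 11). m = 3×11×2 + 7×7×8 ≡ 73 (mod 77). The smallest positive such number is 73.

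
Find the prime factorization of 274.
2 × 137

Divide by primes starting from smallest:
274 ÷ 2 = 137
137 ÷ 137 = 1

274 = 2 × 137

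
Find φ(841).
812

Prime factorization: 841 = 29^2
Using the formula φ(n) = n × Π(1 - 1/p) for each prime factor p:
φ(841) = 841 × (1 - 1/29)
φ(841) = 812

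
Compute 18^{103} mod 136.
120

Using successive squaring:
Binary expansion of 103: 1100111
Powers of 18 mod 136 (each is the square of the previous):
  18^1 ≡ 18 (mod 136)
  18^2 ≡ 18² = 324 ≡ 52 (mod 136)
  18^4 ≡ 52² = 2704 ≡ 120 (mod 136)
  18^8 ≡ 120² = 14400 ≡ 120 (mod 136)
  18^16 ≡ 120² = 14400 ≡ 120 (mod 136)
  18^32 ≡ 120² = 14400 ≡ 120 (mod 136)
  18^64 ≡ 120² = 14400 ≡ 120 (mod 136)
103 = 64 + 32 + 4 + 2 + 1, so 18^103 = 18^64 × 18^32 × 18^4 × 18^2 × 18^1 ≡ 120 × 120 × 120 × 52 × 18 (mod 136)
Multiplying step by step:
  120 × 120 = 14400 ≡ 120 (mod 136)
  120 × 120 = 14400 ≡ 120 (mod 136)
  120 × 52 = 6240 ≡ 120 (mod 136)
  120 × 18 = 2160 ≡ 120 (mod 136)
Result: 18^103 ≡ 120 (mod 136)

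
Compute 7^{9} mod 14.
7

Using successive squaring:
Binary expansion of 9: 1001
Powers of 7 mod 14 (each is the square of the previous):
  7^1 ≡ 7 (mod 14)
  7^2 ≡ 7² = 49 ≡ 7 (mod 14)
  7^4 ≡ 7² = 49 ≡ 7 (mod 14)
  7^8 ≡ 7² = 49 ≡ 7 (mod 14)
9 = 8 + 1, so 7^9 = 7^8 × 7^1 ≡ 7 × 7 (mod 14)
Multiplying step by step:
  7 × 7 = 49 ≡ 7 (mod 14)
Result: 7^9 ≡ 7 (mod 14)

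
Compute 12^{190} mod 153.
117

Using successive squaring:
Binary expansion of 190: 10111110
Powers of 12 mod 153 (each is the square of the previous):
  12^1 ≡ 12 (mod 153)
  12^2 ≡ 12² = 144 ≡ 144 (mod 153)
  12^4 ≡ 144² = 20736 ≡ 81 (mod 153)
  12^8 ≡ 81² = 6561 ≡ 135 (mod 153)
  12^16 ≡ 135² = 18225 ≡ 18 (mod 153)
  12^32 ≡ 18² = 324 ≡ 18 (mod 153)
  12^64 ≡ 18² = 324 ≡ 18 (mod 153)
  12^128 ≡ 18² = 324 ≡ 18 (mod 153)
190 = 128 + 32 + 16 + 8 + 4 + 2, so 12^190 = 12^128 × 12^32 × 12^16 × 12^8 × 12^4 × 12^2 ≡ 18 × 18 × 18 × 135 × 81 × 144 (mod 153)
Multiplying step by step:
  18 × 18 = 324 ≡ 18 (mod 153)
  18 × 18 = 324 ≡ 18 (mod 153)
  18 × 135 = 2430 ≡ 135 (mod 153)
  135 × 81 = 10935 ≡ 72 (mod 153)
  72 × 144 = 10368 ≡ 117 (mod 153)
Result: 12^190 ≡ 117 (mod 153)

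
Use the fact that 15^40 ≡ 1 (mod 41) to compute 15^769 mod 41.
By Fermat: 15^{40} ≡ 1 (mod 41). 769 ≡ 9 (mod 40). So 15^{769} ≡ 15^{9} ≡ 24 (mod 41)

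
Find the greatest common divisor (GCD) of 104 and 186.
2

Using the Euclidean algorithm:
104 = 0 × 186 + 104
186 = 1 × 104 + 82
104 = 1 × 82 + 22
82 = 3 × 22 + 16
22 = 1 × 16 + 6
16 = 2 × 6 + 4
6 = 1 × 4 + 2
4 = 2 × 2 + 0

GCD(104, 186) = 2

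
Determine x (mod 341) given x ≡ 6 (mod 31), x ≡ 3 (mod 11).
223

Using the Chinese Remainder Theorem:
M = product of moduli = 341
For equation 1: M_1 = 11, 11 ≡ 11 (mod 31), inverse of 11 mod 31 is 17 (check: 11 × 17 = 187 ≡ 1 (mod 31))
For equation 2: M_2 = 31, 31 ≡ 9 (mod 11), inverse of 31 mod 11 is 5 (check: 9 × 5 = 45 ≡ 1 (mod 11))
Combine: x ≡ Σ r_i×M_i×(M_i⁻¹ mod m_i) = 6×11×17 + 3×31×5 = 1122 + 465 = 1587
1587 mod 341 = 223
x ≡ 223 (mod 341)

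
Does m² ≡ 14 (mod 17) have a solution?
By Euler's criterion: 14^{8} ≡ 16 (mod 17). Since this equals -1 (≡ 16), 14 is not a QR.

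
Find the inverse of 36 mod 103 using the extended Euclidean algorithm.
Extended GCD: 36(-20) + 103(7) = 1. So 36^(-1) ≡ 83 ≡ 83 (mod 103). Verify: 36 × 83 = 2988 ≡ 1 (mod 103)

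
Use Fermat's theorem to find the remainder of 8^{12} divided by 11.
9

By Fermat's Little Theorem, a^(p-1) ≡ 1 (mod p) for prime p and gcd(a, p) = 1
Here p = 11, so 8^10 ≡ 1 (mod 11)
We can reduce the exponent: 12 mod 10 = 2
So 8^12 ≡ 8^2 (mod 11)
Computing: 8^2 mod 11 = 9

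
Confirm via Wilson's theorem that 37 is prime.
(36)! mod 37 = 36. Since this equals -1 (mod 37), Wilson confirms 37 is prime.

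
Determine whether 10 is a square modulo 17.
By Euler's criterion: 10^{8} ≡ 16 (mod 17). Since this equals -1 (≡ 16), 10 is not a QR.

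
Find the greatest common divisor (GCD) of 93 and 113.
1

Using the Euclidean algorithm:
93 = 0 × 113 + 93
113 = 1 × 93 + 20
93 = 4 × 20 + 13
20 = 1 × 13 + 7
13 = 1 × 7 + 6
7 = 1 × 6 + 1
6 = 6 × 1 + 0

GCD(93, 113) = 1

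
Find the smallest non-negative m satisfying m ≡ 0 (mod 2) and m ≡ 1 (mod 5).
M = 2 × 5 = 10. M₁ = 5, y₁ ≡ 1 (mod 2). M₂ = 2, y₂ ≡ 3 (mod 5). m = 0×5×1 + 1×2×3 ≡ 6 (mod 10)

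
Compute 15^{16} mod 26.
3

Using successive squaring:
Binary expansion of 16: 10000
Powers of 15 mod 26 (each is the square of the previous):
  15^1 ≡ 15 (mod 26)
  15^2 ≡ 15² = 225 ≡ 17 (mod 26)
  15^4 ≡ 17² = 289 ≡ 3 (mod 26)
  15^8 ≡ 3² = 9 ≡ 9 (mod 26)
  15^16 ≡ 9² = 81 ≡ 3 (mod 26)
16 is a power of 2, so 15^16 is the last square: ≡ 3 (mod 26)
Result: 15^16 ≡ 3 (mod 26)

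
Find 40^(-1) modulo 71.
16

Using Extended Euclidean Algorithm:
gcd(40, 71) = 1
Bezout coefficients: 40 × 16 + 71 × -9 = 1
So 40 × 16 ≡ 1 (mod 71)
The inverse is 16 mod 71 = 16
Verification: 40 × 16 = 640 = 9 × 71 + 1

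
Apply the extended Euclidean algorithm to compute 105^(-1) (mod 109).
Extended GCD: 105(27) + 109(-26) = 1. So 105^(-1) ≡ 27 ≡ 27 (mod 109). Verify: 105 × 27 = 2835 ≡ 1 (mod 109)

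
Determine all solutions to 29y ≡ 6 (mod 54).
30

Since gcd(29, 54) = 1 divides 6, a solution exists.
Multiply both sides by the inverse of 29 mod 54:
  29^(-1) mod 54 = 41
  x ≡ 41 × 6 ≡ 246 ≡ 30 (mod 54)
Verification: 29 × 30 = 870 = 16 × 54 + 6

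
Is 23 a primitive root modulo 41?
p - 1 = 40 has prime divisors 2, 5. Check 23^(40/q) mod 41 for each: 23^(40/2) = 23^20 ≡ 1, 23^(40/5) = 23^8 ≡ 10 (mod 41). Since 23^20 ≡ 1 (mod 41), the order of 23 divides 20 (in fact the order is 10) ≠ 40, so it is not a primitive root.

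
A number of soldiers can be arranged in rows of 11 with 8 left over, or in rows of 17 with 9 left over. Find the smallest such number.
M = 11 × 17 = 187. M₁ = 17, y₁ ≡ 2 (mod 11). M₂ = 11, y₂ ≡ 14 (mod 17). r = 8×17×2 + 9×11×14 ≡ 162 (mod 187). The smallest positive such number is 162.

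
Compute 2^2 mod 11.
2 = 2 (binary 10). Repeated squaring mod 11: 2^1 ≡ 2; 2^2 ≡ 2² = 4 ≡ 4. So 2^2 ≡ 4 (mod 11).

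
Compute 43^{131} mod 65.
62

Using successive squaring:
Binary expansion of 131: 10000011
Powers of 43 mod 65 (each is the square of the previous):
  43^1 ≡ 43 (mod 65)
  43^2 ≡ 43² = 1849 ≡ 29 (mod 65)
  43^4 ≡ 29² = 841 ≡ 61 (mod 65)
  43^8 ≡ 61² = 3721 ≡ 16 (mod 65)
  43^16 ≡ 16² = 256 ≡ 61 (mod 65)
  43^32 ≡ 61² = 3721 ≡ 16 (mod 65)
  43^64 ≡ 16² = 256 ≡ 61 (mod 65)
  43^128 ≡ 61² = 3721 ≡ 16 (mod 65)
131 = 128 + 2 + 1, so 43^131 = 43^128 × 43^2 × 43^1 ≡ 16 × 29 × 43 (mod 65)
Multiplying step by step:
  16 × 29 = 464 ≡ 9 (mod 65)
  9 × 43 = 387 ≡ 62 (mod 65)
Result: 43^131 ≡ 62 (mod 65)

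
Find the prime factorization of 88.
2^3 × 11

Divide by primes starting from smallest:
88 ÷ 2 = 44
44 ÷ 2 = 22
22 ÷ 2 = 11
11 ÷ 11 = 1

88 = 2^3 × 11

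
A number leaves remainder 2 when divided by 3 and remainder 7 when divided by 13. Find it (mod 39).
M = 3 × 13 = 39. M₁ = 13, y₁ ≡ 1 (mod 3). M₂ = 3, y₂ ≡ 9 (mod 13). r = 2×13×1 + 7×3×9 ≡ 20 (mod 39)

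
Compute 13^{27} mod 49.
34

Using successive squaring:
Binary expansion of 27: 11011
Powers of 13 mod 49 (each is the square of the previous):
  13^1 ≡ 13 (mod 49)
  13^2 ≡ 13² = 169 ≡ 22 (mod 49)
  13^4 ≡ 22² = 484 ≡ 43 (mod 49)
  13^8 ≡ 43² = 1849 ≡ 36 (mod 49)
  13^16 ≡ 36² = 1296 ≡ 22 (mod 49)
27 = 16 + 8 + 2 + 1, so 13^27 = 13^16 × 13^8 × 13^2 × 13^1 ≡ 22 × 36 × 22 × 13 (mod 49)
Multiplying step by step:
  22 × 36 = 792 ≡ 8 (mod 49)
  8 × 22 = 176 ≡ 29 (mod 49)
  29 × 13 = 377 ≡ 34 (mod 49)
Result: 13^27 ≡ 34 (mod 49)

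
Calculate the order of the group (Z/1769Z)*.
1680

Prime factorization: 1769 = 29 × 61
Using the formula φ(n) = n × Π(1 - 1/p) for each prime factor p:
φ(1769) = 1769 × (1 - 1/29) × (1 - 1/61)
φ(1769) = 1680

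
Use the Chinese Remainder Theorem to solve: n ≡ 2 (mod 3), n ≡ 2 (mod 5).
M = 3 × 5 = 15. M₁ = 5, y₁ ≡ 2 (mod 3). M₂ = 3, y₂ ≡ 2 (mod 5). n = 2×5×2 + 2×3×2 ≡ 2 (mod 15)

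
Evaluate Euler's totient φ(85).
64

Prime factorization: 85 = 5 × 17
Using the formula φ(n) = n × Π(1 - 1/p) for each prime factor p:
φ(85) = 85 × (1 - 1/5) × (1 - 1/17)
φ(85) = 64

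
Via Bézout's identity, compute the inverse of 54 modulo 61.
Extended GCD: 54(26) + 61(-23) = 1. So 54^(-1) ≡ 26 ≡ 26 (mod 61). Verify: 54 × 26 = 1404 ≡ 1 (mod 61)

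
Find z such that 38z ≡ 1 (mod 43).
38^(-1) ≡ 17 (mod 43). Verification: 38 × 17 = 646 ≡ 1 (mod 43)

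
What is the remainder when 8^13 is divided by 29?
Using repeated squaring. 13 = 8 + 4 + 1 (binary 1101). Repeated squaring mod 29: 8^1 ≡ 8; 8^2 ≡ 8² = 64 ≡ 6; 8^4 ≡ 6² = 36 ≡ 7; 8^8 ≡ 7² = 49 ≡ 20. Multiply: 8^13 = 8^8 × 8^4 × 8^1 ≡ 20 × 7 × 8 (mod 29): 20 × 7 = 140 ≡ 24; 24 × 8 = 192 ≡ 18. So 8^13 ≡ 18 (mod 29).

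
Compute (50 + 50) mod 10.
0

(50 + 50) = 100
100 mod 10 = 0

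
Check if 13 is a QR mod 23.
By Euler's criterion: 13^{11} ≡ 1 (mod 23). Since this equals 1, 13 is a QR.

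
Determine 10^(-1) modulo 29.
10^(-1) ≡ 3 (mod 29). Verification: 10 × 3 = 30 ≡ 1 (mod 29)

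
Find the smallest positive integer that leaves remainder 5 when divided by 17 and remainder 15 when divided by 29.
M = 17 × 29 = 493. M₁ = 29, y₁ ≡ 10 (mod 17). M₂ = 17, y₂ ≡ 12 (mod 29). y = 5×29×10 + 15×17×12 ≡ 73 (mod 493). The smallest positive such number is 73.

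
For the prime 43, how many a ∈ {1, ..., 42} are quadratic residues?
For prime 43, there are (p-1)/2 = (43-1)/2 = 21 quadratic residues (excluding 0).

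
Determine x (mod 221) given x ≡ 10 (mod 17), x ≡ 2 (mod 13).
197

Using the Chinese Remainder Theorem:
M = product of moduli = 221
For equation 1: M_1 = 13, 13 ≡ 13 (mod 17), inverse of 13 mod 17 is 4 (check: 13 × 4 = 52 ≡ 1 (mod 17))
For equation 2: M_2 = 17, 17 ≡ 4 (mod 13), inverse of 17 mod 13 is 10 (check: 4 × 10 = 40 ≡ 1 (mod 13))
Combine: x ≡ Σ r_i×M_i×(M_i⁻¹ mod m_i) = 10×13×4 + 2×17×10 = 520 + 340 = 860
860 mod 221 = 197
x ≡ 197 (mod 221)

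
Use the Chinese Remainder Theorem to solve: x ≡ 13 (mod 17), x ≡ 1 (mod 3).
13

Using the Chinese Remainder Theorem:
M = product of moduli = 51
For equation 1: M_1 = 3, 3 ≡ 3 (mod 17), inverse of 3 mod 17 is 6 (check: 3 × 6 = 18 ≡ 1 (mod 17))
For equation 2: M_2 = 17, 17 ≡ 2 (mod 3), inverse of 17 mod 3 is 2 (check: 2 × 2 = 4 ≡ 1 (mod 3))
Combine: x ≡ Σ r_i×M_i×(M_i⁻¹ mod m_i) = 13×3×6 + 1×17×2 = 234 + 34 = 268
268 mod 51 = 13
x ≡ 13 (mod 51)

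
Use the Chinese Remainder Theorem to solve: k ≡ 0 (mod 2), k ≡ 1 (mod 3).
M = 2 × 3 = 6. M₁ = 3, y₁ ≡ 1 (mod 2). M₂ = 2, y₂ ≡ 2 (mod 3). k = 0×3×1 + 1×2×2 ≡ 4 (mod 6)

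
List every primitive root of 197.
Primitive roots mod 197: {2, 3, 5, 8, 11, 12, 13, 17, 18, 21, 27, 30, 31, 32, 35, 38, 44, 45, 46, 48, 50, 52, 56, 57, 58, 66, 67, 71, 72, 73, 74, 75, 78, 79, 80, 82, 86, 89, 91, 94, 95, 98, 99, 102, 103, 106, 108, 111, 115, 117, 118, 119, 122, 123, 124, 125, 126, 130, 131, 139, 140, 141, 145, 147, 149, 151, 152, 153, 159, 162, 165, 166, 167, 170, 176, 179, 180, 184, 185, 186, 189, 192, 194, 195}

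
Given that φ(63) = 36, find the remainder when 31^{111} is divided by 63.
By Euler: 31^{36} ≡ 1 (mod 63) since gcd(31, 63) = 1. 111 = 3×36 + 3. So 31^{111} ≡ 31^{3} ≡ 55 (mod 63)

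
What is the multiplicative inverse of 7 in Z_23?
10

Using Extended Euclidean Algorithm:
gcd(7, 23) = 1
Bezout coefficients: 7 × 10 + 23 × -3 = 1
So 7 × 10 ≡ 1 (mod 23)
The inverse is 10 mod 23 = 10
Verification: 7 × 10 = 70 = 3 × 23 + 1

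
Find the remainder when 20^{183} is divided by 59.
By Fermat: 20^{58} ≡ 1 (mod 59). 183 = 3×58 + 9. So 20^{183} ≡ 20^{9} ≡ 41 (mod 59)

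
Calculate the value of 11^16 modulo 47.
Using repeated squaring. 16 = 16 (binary 10000). Repeated squaring mod 47: 11^1 ≡ 11; 11^2 ≡ 11² = 121 ≡ 27; 11^4 ≡ 27² = 729 ≡ 24; 11^8 ≡ 24² = 576 ≡ 12; 11^16 ≡ 12² = 144 ≡ 3. So 11^16 ≡ 3 (mod 47).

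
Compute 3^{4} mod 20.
1

Using successive squaring:
Binary expansion of 4: 100
Powers of 3 mod 20 (each is the square of the previous):
  3^1 ≡ 3 (mod 20)
  3^2 ≡ 3² = 9 ≡ 9 (mod 20)
  3^4 ≡ 9² = 81 ≡ 1 (mod 20)
4 is a power of 2, so 3^4 is the last square: ≡ 1 (mod 20)
Result: 3^4 ≡ 1 (mod 20)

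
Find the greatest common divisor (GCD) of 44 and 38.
2

Using the Euclidean algorithm:
44 = 1 × 38 + 6
38 = 6 × 6 + 2
6 = 3 × 2 + 0

GCD(44, 38) = 2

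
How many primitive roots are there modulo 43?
12

The number of primitive roots modulo p is φ(p-1) = φ(42)
φ(42) = 12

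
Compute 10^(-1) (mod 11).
10

Using Extended Euclidean Algorithm:
gcd(10, 11) = 1
Bezout coefficients: 10 × -1 + 11 × 1 = 1
So 10 × -1 ≡ 1 (mod 11)
The inverse is -1 mod 11 = 10
Verification: 10 × 10 = 100 = 9 × 11 + 1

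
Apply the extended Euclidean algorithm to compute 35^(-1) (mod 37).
Extended GCD: 35(18) + 37(-17) = 1. So 35^(-1) ≡ 18 ≡ 18 (mod 37). Verify: 35 × 18 = 630 ≡ 1 (mod 37)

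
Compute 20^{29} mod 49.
20

Using successive squaring:
Binary expansion of 29: 11101
Powers of 20 mod 49 (each is the square of the previous):
  20^1 ≡ 20 (mod 49)
  20^2 ≡ 20² = 400 ≡ 8 (mod 49)
  20^4 ≡ 8² = 64 ≡ 15 (mod 49)
  20^8 ≡ 15² = 225 ≡ 29 (mod 49)
  20^16 ≡ 29² = 841 ≡ 8 (mod 49)
29 = 16 + 8 + 4 + 1, so 20^29 = 20^16 × 20^8 × 20^4 × 20^1 ≡ 8 × 29 × 15 × 20 (mod 49)
Multiplying step by step:
  8 × 29 = 232 ≡ 36 (mod 49)
  36 × 15 = 540 ≡ 1 (mod 49)
  1 × 20 = 20 ≡ 20 (mod 49)
Result: 20^29 ≡ 20 (mod 49)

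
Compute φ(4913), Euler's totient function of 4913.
4624

Prime factorization: 4913 = 17^3
Using the formula φ(n) = n × Π(1 - 1/p) for each prime factor p:
φ(4913) = 4913 × (1 - 1/17)
φ(4913) = 4624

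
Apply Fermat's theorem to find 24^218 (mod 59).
By Fermat: 24^{58} ≡ 1 (mod 59). 218 = 3×58 + 44. So 24^{218} ≡ 24^{44} ≡ 25 (mod 59)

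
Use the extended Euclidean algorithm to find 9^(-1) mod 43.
Extended GCD: 9(-19) + 43(4) = 1. So 9^(-1) ≡ 24 ≡ 24 (mod 43). Verify: 9 × 24 = 216 ≡ 1 (mod 43)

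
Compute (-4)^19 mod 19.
Using Fermat: (-4)^{18} ≡ 1 (mod 19). 19 ≡ 1 (mod 18). So (-4)^{19} ≡ (-4)^{1} ≡ 15 (mod 19)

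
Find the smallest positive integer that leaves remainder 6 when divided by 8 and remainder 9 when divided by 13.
M = 8 × 13 = 104. M₁ = 13, y₁ ≡ 5 (mod 8). M₂ = 8, y₂ ≡ 5 (mod 13). z = 6×13×5 + 9×8×5 ≡ 22 (mod 104). The smallest positive such number is 22.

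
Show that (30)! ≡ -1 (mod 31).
(30)! mod 31 = 30. Since this equals -1 (mod 31), Wilson confirms 31 is prime.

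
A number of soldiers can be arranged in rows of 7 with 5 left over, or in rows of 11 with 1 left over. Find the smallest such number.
M = 7 × 11 = 77. M₁ = 11, y₁ ≡ 2 (mod 7). M₂ = 7, y₂ ≡ 8 (mod 11). x = 5×11×2 + 1×7×8 ≡ 12 (mod 77). The smallest positive such number is 12.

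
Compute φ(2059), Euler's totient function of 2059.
1960

Prime factorization: 2059 = 29 × 71
Using the formula φ(n) = n × Π(1 - 1/p) for each prime factor p:
φ(2059) = 2059 × (1 - 1/29) × (1 - 1/71)
φ(2059) = 1960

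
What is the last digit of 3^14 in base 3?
Using repeated squaring. 3 ≡ 0 (mod 3). 14 = 8 + 4 + 2 (binary 1110). Repeated squaring mod 3: 0^1 ≡ 0; 0^2 ≡ 0² = 0 ≡ 0; 0^4 ≡ 0² = 0 ≡ 0; 0^8 ≡ 0² = 0 ≡ 0. Multiply: 3^14 ≡ 0^8 × 0^4 × 0^2 ≡ 0 × 0 × 0 (mod 3): 0 × 0 = 0 ≡ 0; 0 × 0 = 0 ≡ 0. So 3^14 ≡ 0 (mod 3).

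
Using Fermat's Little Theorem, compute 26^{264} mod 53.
10

By Fermat's Little Theorem, a^(p-1) ≡ 1 (mod p) for prime p and gcd(a, p) = 1
Here p = 53, so 26^52 ≡ 1 (mod 53)
We can reduce the exponent: 264 mod 52 = 4
So 26^264 ≡ 26^4 (mod 53)
Computing: 26^4 mod 53 = 10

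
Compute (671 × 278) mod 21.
16

(671 × 278) = 186538
186538 mod 21 = 16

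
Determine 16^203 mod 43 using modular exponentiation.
Using Fermat: 16^{42} ≡ 1 (mod 43). 203 ≡ 35 (mod 42). So 16^{203} ≡ 16^{35} ≡ 1 (mod 43)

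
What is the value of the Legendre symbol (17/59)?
(17/59) = 17^{29} mod 59 = 1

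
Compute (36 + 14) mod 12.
2

(36 + 14) = 50
50 mod 12 = 2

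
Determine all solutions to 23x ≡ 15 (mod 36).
21

Since gcd(23, 36) = 1 divides 15, a solution exists.
Multiply both sides by the inverse of 23 mod 36:
  23^(-1) mod 36 = 11
  x ≡ 11 × 15 ≡ 165 ≡ 21 (mod 36)
Verification: 23 × 21 = 483 = 13 × 36 + 15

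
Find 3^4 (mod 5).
4 = 4 (binary 100). Repeated squaring mod 5: 3^1 ≡ 3; 3^2 ≡ 3² = 9 ≡ 4; 3^4 ≡ 4² = 16 ≡ 1. So 3^4 ≡ 1 (mod 5).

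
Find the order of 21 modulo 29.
Powers of 21 mod 29: 21^1≡21, 21^2≡6, 21^3≡10, 21^4≡7, 21^5≡2, 21^6≡13, 21^7≡12, 21^8≡20, 21^9≡14, 21^10≡4, 21^11≡26, 21^12≡24, 21^13≡11, 21^14≡28, 21^15≡8, 21^16≡23, 21^17≡19, 21^18≡22, 21^19≡27, 21^20≡16, 21^21≡17, 21^22≡9, 21^23≡15, 21^24≡25, 21^25≡3, 21^26≡5, 21^27≡18, 21^28≡1. Order = 28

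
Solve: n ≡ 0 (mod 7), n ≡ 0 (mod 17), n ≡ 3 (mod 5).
M = 7 × 17 × 5 = 595. M₁ = 85, y₁ ≡ 1 (mod 7). M₂ = 35, y₂ ≡ 1 (mod 17). M₃ = 119, y₃ ≡ 4 (mod 5). n = 0×85×1 + 0×35×1 + 3×119×4 ≡ 238 (mod 595)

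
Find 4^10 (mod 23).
10 = 8 + 2 (binary 1010). Repeated squaring mod 23: 4^1 ≡ 4; 4^2 ≡ 4² = 16 ≡ 16; 4^4 ≡ 16² = 256 ≡ 3; 4^8 ≡ 3² = 9 ≡ 9. Multiply: 4^10 = 4^8 × 4^2 ≡ 9 × 16 (mod 23): 9 × 16 = 144 ≡ 6. So 4^10 ≡ 6 (mod 23).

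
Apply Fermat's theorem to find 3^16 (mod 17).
By Fermat's Little Theorem, 3^{16} ≡ 1 (mod 17) since 17 is prime and gcd(3, 17) = 1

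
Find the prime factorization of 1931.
1931

Divide by primes starting from smallest:
1931 ÷ 1931 = 1

1931 = 1931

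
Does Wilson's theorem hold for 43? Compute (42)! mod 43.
(42)! mod 43 = 42. Since this equals -1 (mod 43), Wilson confirms 43 is prime.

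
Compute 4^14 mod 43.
Using repeated squaring. 14 = 8 + 4 + 2 (binary 1110). Repeated squaring mod 43: 4^1 ≡ 4; 4^2 ≡ 4² = 16 ≡ 16; 4^4 ≡ 16² = 256 ≡ 41; 4^8 ≡ 41² = 1681 ≡ 4. Multiply: 4^14 = 4^8 × 4^4 × 4^2 ≡ 4 × 41 × 16 (mod 43): 4 × 41 = 164 ≡ 35; 35 × 16 = 560 ≡ 1. So 4^14 ≡ 1 (mod 43).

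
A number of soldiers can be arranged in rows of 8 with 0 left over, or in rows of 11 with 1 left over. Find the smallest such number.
M = 8 × 11 = 88. M₁ = 11, y₁ ≡ 3 (mod 8). M₂ = 8, y₂ ≡ 7 (mod 11). t = 0×11×3 + 1×8×7 ≡ 56 (mod 88). The smallest positive such number is 56.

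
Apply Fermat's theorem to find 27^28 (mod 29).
By Fermat's Little Theorem, 27^{28} ≡ 1 (mod 29) since 29 is prime and gcd(27, 29) = 1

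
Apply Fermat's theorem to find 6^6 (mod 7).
By Fermat's Little Theorem, 6^{6} ≡ 1 (mod 7) since 7 is prime and gcd(6, 7) = 1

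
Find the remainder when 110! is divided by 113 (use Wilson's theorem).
(112)! = (110)! × (111) × (112) ≡ -1 (mod 113). So (110)! ≡ -1 × [(112)(111)]^(-1) ≡ 56 (mod 113)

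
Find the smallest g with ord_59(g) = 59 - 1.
p - 1 = 58 has prime divisors 2, 29. h is a primitive root mod 59 iff h^(58/q) ≢ 1 (mod 59) for each such q.
h = 2: 2^29 ≡ 58, 2^2 ≡ 4 (mod 59); none is 1, so 2 has order 58 and is a primitive root.
The smallest primitive root mod 59 is g = 2.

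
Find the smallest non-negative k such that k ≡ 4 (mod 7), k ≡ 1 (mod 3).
4

Using the Chinese Remainder Theorem:
M = product of moduli = 21
For equation 1: M_1 = 3, 3 ≡ 3 (mod 7), inverse of 3 mod 7 is 5 (check: 3 × 5 = 15 ≡ 1 (mod 7))
For equation 2: M_2 = 7, 7 ≡ 1 (mod 3), inverse of 7 mod 3 is 1 (check: 1 × 1 = 1 ≡ 1 (mod 3))
Combine: k ≡ Σ r_i×M_i×(M_i⁻¹ mod m_i) = 4×3×5 + 1×7×1 = 60 + 7 = 67
67 mod 21 = 4
k ≡ 4 (mod 21)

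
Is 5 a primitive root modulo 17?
p - 1 = 16 has prime divisors 2. Check 5^(16/q) mod 17 for each: 5^(16/2) = 5^8 ≡ 16 (mod 17). None of these is 1, so 5 has order 16 = φ(17), so it is a primitive root mod 17.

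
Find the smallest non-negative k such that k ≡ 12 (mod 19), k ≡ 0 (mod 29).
145

Using the Chinese Remainder Theorem:
M = product of moduli = 551
For equation 1: M_1 = 29, 29 ≡ 10 (mod 19), inverse of 29 mod 19 is 2 (check: 10 × 2 = 20 ≡ 1 (mod 19))
For equation 2: M_2 = 19, 19 ≡ 19 (mod 29), inverse of 19 mod 29 is 26 (check: 19 × 26 = 494 ≡ 1 (mod 29))
Combine: k ≡ Σ r_i×M_i×(M_i⁻¹ mod m_i) = 12×29×2 + 0×19×26 = 696 + 0 = 696
696 mod 551 = 145
k ≡ 145 (mod 551)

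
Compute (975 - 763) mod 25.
12

(975 - 763) = 212
212 mod 25 = 12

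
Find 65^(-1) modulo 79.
62

Using Extended Euclidean Algorithm:
gcd(65, 79) = 1
Bezout coefficients: 65 × -17 + 79 × 14 = 1
So 65 × -17 ≡ 1 (mod 79)
The inverse is -17 mod 79 = 62
Verification: 65 × 62 = 4030 = 51 × 79 + 1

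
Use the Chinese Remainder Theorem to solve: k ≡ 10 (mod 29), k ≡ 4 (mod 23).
648

Using the Chinese Remainder Theorem:
M = product of moduli = 667
For equation 1: M_1 = 23, 23 ≡ 23 (mod 29), inverse of 23 mod 29 is 24 (check: 23 × 24 = 552 ≡ 1 (mod 29))
For equation 2: M_2 = 29, 29 ≡ 6 (mod 23), inverse of 29 mod 23 is 4 (check: 6 × 4 = 24 ≡ 1 (mod 23))
Combine: k ≡ Σ r_i×M_i×(M_i⁻¹ mod m_i) = 10×23×24 + 4×29×4 = 5520 + 464 = 5984
5984 mod 667 = 648
k ≡ 648 (mod 667)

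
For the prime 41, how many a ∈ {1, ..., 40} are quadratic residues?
For prime 41, there are (p-1)/2 = (41-1)/2 = 20 quadratic residues (excluding 0).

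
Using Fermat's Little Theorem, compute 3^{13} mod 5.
3

By Fermat's Little Theorem, a^(p-1) ≡ 1 (mod p) for prime p and gcd(a, p) = 1
Here p = 5, so 3^4 ≡ 1 (mod 5)
We can reduce the exponent: 13 mod 4 = 1
So 3^13 ≡ 3^1 (mod 5)
Computing: 3^1 mod 5 = 3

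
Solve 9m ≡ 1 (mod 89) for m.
9^(-1) ≡ 10 (mod 89). Verification: 9 × 10 = 90 ≡ 1 (mod 89)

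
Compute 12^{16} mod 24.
0

Using successive squaring:
Binary expansion of 16: 10000
Powers of 12 mod 24 (each is the square of the previous):
  12^1 ≡ 12 (mod 24)
  12^2 ≡ 12² = 144 ≡ 0 (mod 24)
  12^4 ≡ 0² = 0 ≡ 0 (mod 24)
  12^8 ≡ 0² = 0 ≡ 0 (mod 24)
  12^16 ≡ 0² = 0 ≡ 0 (mod 24)
16 is a power of 2, so 12^16 is the last square: ≡ 0 (mod 24)
Result: 12^16 ≡ 0 (mod 24)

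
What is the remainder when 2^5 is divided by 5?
5 = 4 + 1 (binary 101). Repeated squaring mod 5: 2^1 ≡ 2; 2^2 ≡ 2² = 4 ≡ 4; 2^4 ≡ 4² = 16 ≡ 1. Multiply: 2^5 = 2^4 × 2^1 ≡ 1 × 2 (mod 5): 1 × 2 = 2 ≡ 2. So 2^5 ≡ 2 (mod 5).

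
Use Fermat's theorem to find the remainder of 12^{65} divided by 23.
2

By Fermat's Little Theorem, a^(p-1) ≡ 1 (mod p) for prime p and gcd(a, p) = 1
Here p = 23, so 12^22 ≡ 1 (mod 23)
We can reduce the exponent: 65 mod 22 = 21
So 12^65 ≡ 12^21 (mod 23)
Computing: 12^21 mod 23 = 2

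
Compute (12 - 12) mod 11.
0

(12 - 12) = 0
0 mod 11 = 0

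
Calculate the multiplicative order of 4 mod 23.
Powers of 4 mod 23: 4^1≡4, 4^2≡16, 4^3≡18, 4^4≡3, 4^5≡12, 4^6≡2, 4^7≡8, 4^8≡9, 4^9≡13, 4^10≡6, 4^11≡1. Order = 11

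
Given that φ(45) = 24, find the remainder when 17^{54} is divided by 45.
By Euler: 17^{24} ≡ 1 (mod 45) since gcd(17, 45) = 1. 54 = 2×24 + 6. So 17^{54} ≡ 17^{6} ≡ 19 (mod 45)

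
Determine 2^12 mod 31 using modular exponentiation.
Using repeated squaring. 12 = 8 + 4 (binary 1100). Repeated squaring mod 31: 2^1 ≡ 2; 2^2 ≡ 2² = 4 ≡ 4; 2^4 ≡ 4² = 16 ≡ 16; 2^8 ≡ 16² = 256 ≡ 8. Multiply: 2^12 = 2^8 × 2^4 ≡ 8 × 16 (mod 31): 8 × 16 = 128 ≡ 4. So 2^12 ≡ 4 (mod 31).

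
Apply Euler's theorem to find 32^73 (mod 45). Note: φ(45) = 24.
By Euler: 32^{24} ≡ 1 (mod 45) since gcd(32, 45) = 1. 73 = 3×24 + 1. So 32^{73} ≡ 32^{1} ≡ 32 (mod 45)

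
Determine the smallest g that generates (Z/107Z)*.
2

A primitive root g modulo p has order p-1 = 106
Prime divisors of 106: [2, 53]
g is a primitive root iff g^(106/q) ≢ 1 (mod 107) for each prime divisor q
Testing small values:
  g = 2: 2^53 ≡ 106, 2^2 ≡ 4 (mod 107) → none is 1, primitive root!
The smallest primitive root is 2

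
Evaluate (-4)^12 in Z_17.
Using repeated squaring. (-4) ≡ 13 (mod 17). 12 = 8 + 4 (binary 1100). Repeated squaring mod 17: 13^1 ≡ 13; 13^2 ≡ 13² = 169 ≡ 16; 13^4 ≡ 16² = 256 ≡ 1; 13^8 ≡ 1² = 1 ≡ 1. Multiply: (-4)^12 ≡ 13^8 × 13^4 ≡ 1 × 1 (mod 17): 1 × 1 = 1 ≡ 1. So (-4)^12 ≡ 1 (mod 17).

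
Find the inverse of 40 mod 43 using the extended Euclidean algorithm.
Extended GCD: 40(14) + 43(-13) = 1. So 40^(-1) ≡ 14 ≡ 14 (mod 43). Verify: 40 × 14 = 560 ≡ 1 (mod 43)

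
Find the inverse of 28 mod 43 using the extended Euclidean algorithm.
Extended GCD: 28(20) + 43(-13) = 1. So 28^(-1) ≡ 20 ≡ 20 (mod 43). Verify: 28 × 20 = 560 ≡ 1 (mod 43)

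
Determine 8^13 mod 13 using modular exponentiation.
Using Fermat: 8^{12} ≡ 1 (mod 13). 13 ≡ 1 (mod 12). So 8^{13} ≡ 8^{1} ≡ 8 (mod 13)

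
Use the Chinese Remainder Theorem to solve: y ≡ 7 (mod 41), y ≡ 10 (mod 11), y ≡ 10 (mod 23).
5829

Using the Chinese Remainder Theorem:
M = product of moduli = 10373
For equation 1: M_1 = 253, 253 ≡ 7 (mod 41), inverse of 253 mod 41 is 6 (check: 7 × 6 = 42 ≡ 1 (mod 41))
For equation 2: M_2 = 943, 943 ≡ 8 (mod 11), inverse of 943 mod 11 is 7 (check: 8 × 7 = 56 ≡ 1 (mod 11))
For equation 3: M_3 = 451, 451 ≡ 14 (mod 23), inverse of 451 mod 23 is 5 (check: 14 × 5 = 70 ≡ 1 (mod 23))
Combine: y ≡ Σ r_i×M_i×(M_i⁻¹ mod m_i) = 7×253×6 + 10×943×7 + 10×451×5 = 10626 + 66010 + 22550 = 99186
99186 mod 10373 = 5829
y ≡ 5829 (mod 10373)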